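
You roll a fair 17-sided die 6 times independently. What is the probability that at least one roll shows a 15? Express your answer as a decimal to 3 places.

0.305

P(no roll shows a 15) = (16/17)^6 ≈ 0.695.
P(at least one) = 1 − 0.695 = 0.305.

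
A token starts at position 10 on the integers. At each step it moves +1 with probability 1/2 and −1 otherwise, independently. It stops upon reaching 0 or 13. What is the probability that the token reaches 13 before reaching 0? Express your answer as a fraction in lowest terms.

With a fair step, P(i) = ½P(i−1) + ½P(i+1) with P(0)=0, P(13)=1 has the linear solution P(i) = i/13.
P(10) = 10/13.

10/13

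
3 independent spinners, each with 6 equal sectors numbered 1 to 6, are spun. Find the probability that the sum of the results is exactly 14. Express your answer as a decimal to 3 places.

0.069

There are 6^3 = 216 equally likely outcomes.
The number of ordered 3-tuples from {1,…,6} summing to 14 is 15.
P(sum = 14) = 15/216 = 5/72 ≈ 0.069.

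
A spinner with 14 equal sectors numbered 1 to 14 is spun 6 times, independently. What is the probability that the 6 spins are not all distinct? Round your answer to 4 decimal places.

0.7128

P(all 6 different) = 14/14 · 13/14 · ··· · 9/14 ≈ 0.2872.
P(at least two equal) = 1 − 0.2872 = 0.7128.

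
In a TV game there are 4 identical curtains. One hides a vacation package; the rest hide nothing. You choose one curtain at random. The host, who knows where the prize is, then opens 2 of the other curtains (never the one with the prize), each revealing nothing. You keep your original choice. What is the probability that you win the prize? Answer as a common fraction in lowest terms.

The host can always open 2 empty curtains regardless of your choice, so the reveals give no information about your original curtain.
P(win by staying) = 1/4.

1/4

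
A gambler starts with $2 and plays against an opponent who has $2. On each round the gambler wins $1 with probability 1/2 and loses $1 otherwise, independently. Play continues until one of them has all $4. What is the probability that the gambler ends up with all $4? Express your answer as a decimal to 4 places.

With a fair step, P(i) = ½P(i−1) + ½P(i+1) with P(0)=0, P(4)=1 has the linear solution P(i) = i/4.
P(2) = 2/4 = 1/2 ≈ 0.5000.

0.5000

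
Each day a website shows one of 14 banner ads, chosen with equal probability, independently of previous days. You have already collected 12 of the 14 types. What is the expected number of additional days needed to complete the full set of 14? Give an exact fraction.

21

Starting from 12 distinct types, each trial gives a new one with probability (14−i)/14 when i types are held, so the wait for the next new type is 14/(14−i).
E = 14/2 + 14/1 = 21.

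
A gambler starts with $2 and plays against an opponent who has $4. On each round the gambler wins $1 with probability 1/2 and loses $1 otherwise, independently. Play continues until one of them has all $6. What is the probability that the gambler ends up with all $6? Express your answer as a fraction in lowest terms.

With a fair step, P(i) = ½P(i−1) + ½P(i+1) with P(0)=0, P(6)=1 has the linear solution P(i) = i/6.
P(2) = 2/6 = 1/3.

1/3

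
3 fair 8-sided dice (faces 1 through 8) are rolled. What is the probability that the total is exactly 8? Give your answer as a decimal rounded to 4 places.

0.0410

There are 8^3 = 512 equally likely outcomes.
The number of ordered 3-tuples from {1,…,8} summing to 8 is 21.
P(sum = 8) = 21/512 ≈ 0.0410.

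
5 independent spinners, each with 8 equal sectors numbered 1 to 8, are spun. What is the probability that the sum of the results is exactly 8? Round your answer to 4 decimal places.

0.0011

There are 8^5 = 32768 equally likely outcomes.
The number of ordered 5-tuples from {1,…,8} summing to 8 is 35.
P(sum = 8) = 35/32768 ≈ 0.0011.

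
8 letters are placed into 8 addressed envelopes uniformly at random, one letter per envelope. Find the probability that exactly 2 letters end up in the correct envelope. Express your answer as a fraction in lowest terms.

53/288

Choose which 2 of the 8 are fixed: C(8,2) = 28 ways.
The remaining 6 must have no fixed point: D(6) = 265.
P = 28·265/40320 = 53/288.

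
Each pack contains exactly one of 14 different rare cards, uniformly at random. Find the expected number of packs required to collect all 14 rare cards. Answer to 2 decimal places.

After i distinct types are collected, each trial gives a new one with probability (14−i)/14, so the expected wait for the next new type is 14/(14−i).
E = 14/14 + 14/13 + 14/12 + 14/11 + 14/10 + 14/9 + 14/8 + 14/7 + 14/6 + 14/5 + 14/4 + 14/3 + 14/2 + 14/1 = 1171733/25740 ≈ 45.52.

45.52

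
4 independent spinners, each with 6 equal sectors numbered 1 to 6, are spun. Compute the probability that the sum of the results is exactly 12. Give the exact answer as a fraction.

There are 6^4 = 1296 equally likely outcomes.
The number of ordered 4-tuples from {1,…,6} summing to 12 is 125.
P(sum = 12) = 125/1296.

125/1296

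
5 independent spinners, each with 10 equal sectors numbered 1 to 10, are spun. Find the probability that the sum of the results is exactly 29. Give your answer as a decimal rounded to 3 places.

There are 10^5 = 100000 equally likely outcomes.
The number of ordered 5-tuples from {1,…,10} summing to 29 is 5875.
P(sum = 29) = 5875/100000 = 47/800 ≈ 0.059.

0.059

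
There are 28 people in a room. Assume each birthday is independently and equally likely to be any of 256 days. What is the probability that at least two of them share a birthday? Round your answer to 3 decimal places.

0.784

It's easier to compute the probability that all 28 are distinct.
P(all distinct) = 256/256 · 255/256 · ··· · 229/256 ≈ 0.216.
So the probability of at least one match is 1 − 0.216 = 0.784.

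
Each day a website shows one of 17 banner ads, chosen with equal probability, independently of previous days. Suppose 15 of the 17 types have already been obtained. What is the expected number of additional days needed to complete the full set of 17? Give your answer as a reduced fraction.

Starting from 15 distinct types, each trial gives a new one with probability (17−i)/17 when i types are held, so the wait for the next new type is 17/(17−i).
E = 17/2 + 17/1 = 51/2.

51/2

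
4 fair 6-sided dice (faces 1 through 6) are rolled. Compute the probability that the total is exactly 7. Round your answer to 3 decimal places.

0.015

There are 6^4 = 1296 equally likely outcomes.
The number of ordered 4-tuples from {1,…,6} summing to 7 is 20.
P(sum = 7) = 20/1296 = 5/324 ≈ 0.015.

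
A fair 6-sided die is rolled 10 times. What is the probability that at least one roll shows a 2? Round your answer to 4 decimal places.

0.8385

P(no roll shows a 2) = (5/6)^10 ≈ 0.1615.
P(at least one) = 1 − 0.1615 = 0.8385.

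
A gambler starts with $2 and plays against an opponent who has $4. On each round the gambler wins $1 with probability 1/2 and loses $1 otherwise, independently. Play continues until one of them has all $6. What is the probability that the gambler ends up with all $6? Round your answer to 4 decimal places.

0.3333

With a fair step, P(i) = ½P(i−1) + ½P(i+1) with P(0)=0, P(6)=1 has the linear solution P(i) = i/6.
P(2) = 2/6 = 1/3 ≈ 0.3333.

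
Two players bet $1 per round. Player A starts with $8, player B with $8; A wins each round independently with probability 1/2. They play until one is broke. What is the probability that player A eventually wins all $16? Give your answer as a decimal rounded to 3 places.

0.500

With a fair step, P(i) = ½P(i−1) + ½P(i+1) with P(0)=0, P(16)=1 has the linear solution P(i) = i/16.
P(8) = 8/16 = 1/2 ≈ 0.500.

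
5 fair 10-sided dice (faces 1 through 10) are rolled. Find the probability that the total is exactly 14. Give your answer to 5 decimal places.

There are 10^5 = 100000 equally likely outcomes.
The number of ordered 5-tuples from {1,…,10} summing to 14 is 715.
P(sum = 14) = 715/100000 = 143/20000 ≈ 0.00715.

0.00715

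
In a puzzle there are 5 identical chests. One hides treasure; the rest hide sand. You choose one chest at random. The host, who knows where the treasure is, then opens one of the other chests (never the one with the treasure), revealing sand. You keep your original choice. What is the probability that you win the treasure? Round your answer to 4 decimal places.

The host can always open an empty chest regardless of your choice, so this gives no information about your original chest.
P(win by staying) = 1/5 ≈ 0.2000.

0.2000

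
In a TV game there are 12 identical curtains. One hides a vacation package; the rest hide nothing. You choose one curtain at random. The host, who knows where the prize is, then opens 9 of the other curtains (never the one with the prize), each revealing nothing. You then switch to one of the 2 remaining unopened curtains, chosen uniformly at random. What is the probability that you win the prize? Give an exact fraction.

11/24

Your original curtain holds the prize with probability 1/12, so the other 11 collectively hold it with probability 11/12.
The host can always find 9 empty curtains to open, so the reveals don't change that 11/12; it is now spread over the 2 remaining unopened curtains.
P(win by switching) = (11/12) · (1/2) = 11/24.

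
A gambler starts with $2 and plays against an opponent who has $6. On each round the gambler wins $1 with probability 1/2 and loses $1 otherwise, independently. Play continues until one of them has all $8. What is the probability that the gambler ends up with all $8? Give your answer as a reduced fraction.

1/4

With a fair step, P(i) = ½P(i−1) + ½P(i+1) with P(0)=0, P(8)=1 has the linear solution P(i) = i/8.
P(2) = 2/8 = 1/4.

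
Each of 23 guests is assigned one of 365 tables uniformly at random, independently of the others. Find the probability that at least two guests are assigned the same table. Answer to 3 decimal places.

It's easier to compute the probability that all 23 are distinct.
P(all distinct) = 365/365 · 364/365 · ··· · 343/365 ≈ 0.493.
So the probability of at least one match is 1 − 0.493 = 0.507.

0.507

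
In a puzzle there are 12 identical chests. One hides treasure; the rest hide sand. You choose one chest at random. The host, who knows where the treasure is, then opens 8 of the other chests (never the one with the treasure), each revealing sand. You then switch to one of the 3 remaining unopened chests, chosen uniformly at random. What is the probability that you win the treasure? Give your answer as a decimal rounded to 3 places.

0.306

Your original chest holds the treasure with probability 1/12, so the other 11 collectively hold it with probability 11/12.
The host can always find 8 empty chests to open, so the reveals don't change that 11/12; it is now spread over the 3 remaining unopened chests.
P(win by switching) = (11/12) · (1/3) = 11/36 ≈ 0.306.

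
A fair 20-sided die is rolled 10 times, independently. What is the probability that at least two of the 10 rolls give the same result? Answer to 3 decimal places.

P(all 10 different) = 20/20 · 19/20 · ··· · 11/20 ≈ 0.065.
P(at least two equal) = 1 − 0.065 = 0.935.

0.935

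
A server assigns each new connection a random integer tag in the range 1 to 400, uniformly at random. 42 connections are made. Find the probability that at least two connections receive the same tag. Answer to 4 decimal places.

0.8926

It's easier to compute the probability that all 42 are distinct.
P(all distinct) = 400/400 · 399/400 · ··· · 359/400 ≈ 0.1074.
So the probability of at least one match is 1 − 0.1074 = 0.8926.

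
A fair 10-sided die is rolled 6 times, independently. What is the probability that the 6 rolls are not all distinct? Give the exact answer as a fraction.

1061/1250

P(all 6 different) = 10/10 · 9/10 · ··· · 5/10 = 189/1250.
P(at least two equal) = 1 − 189/1250 = 1061/1250.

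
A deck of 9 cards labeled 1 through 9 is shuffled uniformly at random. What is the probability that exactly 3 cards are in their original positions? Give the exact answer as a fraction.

Choose which 3 of the 9 are fixed: C(9,3) = 84 ways.
The remaining 6 must have no fixed point: D(6) = 265.
P = 84·265/362880 = 53/864.

53/864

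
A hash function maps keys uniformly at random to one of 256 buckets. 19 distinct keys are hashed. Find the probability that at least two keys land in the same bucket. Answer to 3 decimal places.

0.496

It's easier to compute the probability that all 19 are distinct.
P(all distinct) = 256/256 · 255/256 · ··· · 238/256 ≈ 0.504.
So the probability of at least one match is 1 − 0.504 = 0.496.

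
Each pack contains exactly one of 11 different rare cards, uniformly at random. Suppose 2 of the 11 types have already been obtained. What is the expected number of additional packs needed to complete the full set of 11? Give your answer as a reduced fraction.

78419/2520

Starting from 2 distinct types, each trial gives a new one with probability (11−i)/11 when i types are held, so the wait for the next new type is 11/(11−i).
E = 11/9 + 11/8 + 11/7 + 11/6 + 11/5 + 11/4 + 11/3 + 11/2 + 11/1 = 78419/2520.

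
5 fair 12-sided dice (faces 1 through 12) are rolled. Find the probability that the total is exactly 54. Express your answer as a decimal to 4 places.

There are 12^5 = 248832 equally likely outcomes.
The number of ordered 5-tuples from {1,…,12} summing to 54 is 210.
P(sum = 54) = 210/248832 = 35/41472 ≈ 0.0008.

0.0008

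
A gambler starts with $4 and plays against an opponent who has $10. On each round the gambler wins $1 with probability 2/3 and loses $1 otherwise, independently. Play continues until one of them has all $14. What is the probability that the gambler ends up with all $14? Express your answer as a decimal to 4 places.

0.9376

Let r = q/p = (1/3)/(2/3) = 1/2. The recurrence P(i) = p·P(i+1) + q·P(i−1) with P(0)=0, P(14)=1 gives P(i) = (1 − r^i)/(1 − r^14).
P(4) = (1 − (1/2)^4) / (1 − (1/2)^14) = 5120/5461 ≈ 0.9376.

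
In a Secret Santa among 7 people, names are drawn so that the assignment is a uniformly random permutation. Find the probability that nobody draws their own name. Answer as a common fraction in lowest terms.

103/280

This is the derangement probability: permutations of 7 with no fixed point.
D(7) = 7! · (1 − 1/1! + 1/2! − ··· + (−1)^7/7!) = 1854.
P = 1854/5040 = 103/280.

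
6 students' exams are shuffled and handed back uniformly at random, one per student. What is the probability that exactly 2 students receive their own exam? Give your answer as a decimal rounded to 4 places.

0.1875

Choose which 2 of the 6 are fixed: C(6,2) = 15 ways.
The remaining 4 must have no fixed point: D(4) = 9.
P = 15·9/720 = 3/16 ≈ 0.1875.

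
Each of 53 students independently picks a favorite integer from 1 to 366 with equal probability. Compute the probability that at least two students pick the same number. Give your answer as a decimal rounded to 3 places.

It's easier to compute the probability that all 53 are distinct.
P(all distinct) = 366/366 · 365/366 · ··· · 314/366 ≈ 0.019.
So the probability of at least one match is 1 − 0.019 = 0.981.

0.981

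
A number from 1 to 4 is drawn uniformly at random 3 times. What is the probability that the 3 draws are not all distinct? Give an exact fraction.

P(all 3 different) = 4/4 · 3/4 · ··· · 2/4 = 3/8.
P(at least two equal) = 1 − 3/8 = 5/8.

5/8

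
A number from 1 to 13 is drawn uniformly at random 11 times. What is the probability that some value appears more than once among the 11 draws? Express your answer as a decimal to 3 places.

P(all 11 different) = 13/13 · 12/13 · ··· · 3/13 ≈ 0.002.
P(at least two equal) = 1 − 0.002 = 0.998.

0.998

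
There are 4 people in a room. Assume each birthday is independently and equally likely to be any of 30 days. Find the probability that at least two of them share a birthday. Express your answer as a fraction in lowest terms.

It's easier to compute the probability that all 4 are distinct.
P(all distinct) = 30/30 · 29/30 · ··· · 27/30 = 203/250.
So the probability of at least one match is 1 − 203/250 = 47/250.

47/250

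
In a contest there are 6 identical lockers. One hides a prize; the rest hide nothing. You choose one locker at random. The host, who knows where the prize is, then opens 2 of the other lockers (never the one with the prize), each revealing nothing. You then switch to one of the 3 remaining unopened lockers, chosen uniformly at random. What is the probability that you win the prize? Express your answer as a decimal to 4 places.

Your original locker holds the prize with probability 1/6, so the other 5 collectively hold it with probability 5/6.
The host can always find 2 empty lockers to open, so the reveals don't change that 5/6; it is now spread over the 3 remaining unopened lockers.
P(win by switching) = (5/6) · (1/3) = 5/18 ≈ 0.2778.

0.2778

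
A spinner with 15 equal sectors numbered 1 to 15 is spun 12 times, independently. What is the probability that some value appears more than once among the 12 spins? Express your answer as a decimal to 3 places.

P(all 12 different) = 15/15 · 14/15 · ··· · 4/15 ≈ 0.002.
P(at least two equal) = 1 − 0.002 = 0.998.

0.998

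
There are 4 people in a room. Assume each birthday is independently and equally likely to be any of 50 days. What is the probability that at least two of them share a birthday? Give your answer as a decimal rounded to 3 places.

0.116

It's easier to compute the probability that all 4 are distinct.
P(all distinct) = 50/50 · 49/50 · ··· · 47/50 ≈ 0.884.
So the probability of at least one match is 1 − 0.884 = 0.116.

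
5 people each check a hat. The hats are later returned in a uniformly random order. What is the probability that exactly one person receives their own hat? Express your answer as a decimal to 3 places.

Choose which one is fixed: C(5,1) = 5 ways.
The remaining 4 must have no fixed point: D(4) = 9.
P = 5·9/120 = 3/8 ≈ 0.375.

0.375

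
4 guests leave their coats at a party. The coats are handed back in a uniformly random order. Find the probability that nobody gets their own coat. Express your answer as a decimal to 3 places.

This is the derangement probability: permutations of 4 with no fixed point.
D(4) = 4! · (1 − 1/1! + 1/2! − ··· + (−1)^4/4!) = 9.
P = 9/24 = 3/8 ≈ 0.375.

0.375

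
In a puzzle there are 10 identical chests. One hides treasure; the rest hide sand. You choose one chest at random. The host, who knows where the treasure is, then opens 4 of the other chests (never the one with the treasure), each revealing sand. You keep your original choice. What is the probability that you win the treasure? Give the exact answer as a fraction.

The host can always open 4 empty chests regardless of your choice, so the reveals give no information about your original chest.
P(win by staying) = 1/10.

1/10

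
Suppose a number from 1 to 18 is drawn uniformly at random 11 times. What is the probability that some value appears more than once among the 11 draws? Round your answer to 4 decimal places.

0.9802

P(all 11 different) = 18/18 · 17/18 · ··· · 8/18 ≈ 0.0198.
P(at least two equal) = 1 − 0.0198 = 0.9802.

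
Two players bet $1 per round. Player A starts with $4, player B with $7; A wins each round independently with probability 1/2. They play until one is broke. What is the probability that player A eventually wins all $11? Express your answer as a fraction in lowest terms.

4/11

With a fair step, P(i) = ½P(i−1) + ½P(i+1) with P(0)=0, P(11)=1 has the linear solution P(i) = i/11.
P(4) = 4/11.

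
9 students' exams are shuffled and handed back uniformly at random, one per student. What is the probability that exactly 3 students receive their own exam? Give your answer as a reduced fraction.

53/864

Choose which 3 of the 9 are fixed: C(9,3) = 84 ways.
The remaining 6 must have no fixed point: D(6) = 265.
P = 84·265/362880 = 53/864.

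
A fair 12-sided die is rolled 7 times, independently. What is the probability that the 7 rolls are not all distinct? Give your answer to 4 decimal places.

P(all 7 different) = 12/12 · 11/12 · ··· · 6/12 ≈ 0.1114.
P(at least two equal) = 1 − 0.1114 = 0.8886.

0.8886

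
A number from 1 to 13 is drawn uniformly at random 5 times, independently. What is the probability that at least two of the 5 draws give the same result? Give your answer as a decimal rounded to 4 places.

0.5840

P(all 5 different) = 13/13 · 12/13 · ··· · 9/13 ≈ 0.4160.
P(at least two equal) = 1 − 0.4160 = 0.5840.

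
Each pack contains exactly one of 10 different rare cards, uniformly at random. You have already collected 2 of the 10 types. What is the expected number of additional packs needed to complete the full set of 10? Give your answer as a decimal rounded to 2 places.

Starting from 2 distinct types, each trial gives a new one with probability (10−i)/10 when i types are held, so the wait for the next new type is 10/(10−i).
E = 10/8 + 10/7 + 10/6 + 10/5 + 10/4 + 10/3 + 10/2 + 10/1 = 761/28 ≈ 27.18.

27.18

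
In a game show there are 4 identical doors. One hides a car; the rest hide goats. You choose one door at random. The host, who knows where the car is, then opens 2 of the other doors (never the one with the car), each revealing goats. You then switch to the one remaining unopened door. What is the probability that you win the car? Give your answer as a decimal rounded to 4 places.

Your original door holds the car with probability 1/4, so the other 3 collectively hold it with probability 3/4.
The host can always find 2 empty doors to open, so the reveals don't change that 3/4; it is now spread over the 1 remaining unopened door.
P(win by switching) = (3/4) · (1/1) = 3/4 ≈ 0.7500.

0.7500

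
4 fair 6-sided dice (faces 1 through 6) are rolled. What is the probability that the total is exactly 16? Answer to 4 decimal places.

There are 6^4 = 1296 equally likely outcomes.
The number of ordered 4-tuples from {1,…,6} summing to 16 is 125.
P(sum = 16) = 125/1296 ≈ 0.0965.

0.0965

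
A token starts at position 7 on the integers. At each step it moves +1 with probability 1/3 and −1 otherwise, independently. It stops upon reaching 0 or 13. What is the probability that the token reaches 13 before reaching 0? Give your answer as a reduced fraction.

127/8191

Let r = q/p = (2/3)/(1/3) = 2. The recurrence P(i) = p·P(i+1) + q·P(i−1) with P(0)=0, P(13)=1 gives P(i) = (1 − r^i)/(1 − r^13).
P(7) = (1 − (2)^7) / (1 − (2)^13) = 127/8191.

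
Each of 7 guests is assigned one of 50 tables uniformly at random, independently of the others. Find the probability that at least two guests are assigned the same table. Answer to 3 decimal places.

0.356

It's easier to compute the probability that all 7 are distinct.
P(all distinct) = 50/50 · 49/50 · ··· · 44/50 ≈ 0.644.
So the probability of at least one match is 1 − 0.644 = 0.356.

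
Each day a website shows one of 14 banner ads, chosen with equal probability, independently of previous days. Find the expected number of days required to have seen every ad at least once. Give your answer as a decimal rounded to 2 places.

After i distinct types are collected, each trial gives a new one with probability (14−i)/14, so the expected wait for the next new type is 14/(14−i).
E = 14/14 + 14/13 + 14/12 + 14/11 + 14/10 + 14/9 + 14/8 + 14/7 + 14/6 + 14/5 + 14/4 + 14/3 + 14/2 + 14/1 = 1171733/25740 ≈ 45.52.

45.52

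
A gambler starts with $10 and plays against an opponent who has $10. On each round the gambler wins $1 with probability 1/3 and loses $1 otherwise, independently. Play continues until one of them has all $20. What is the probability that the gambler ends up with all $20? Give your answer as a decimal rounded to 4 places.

0.0010

Let r = q/p = (2/3)/(1/3) = 2. The recurrence P(i) = p·P(i+1) + q·P(i−1) with P(0)=0, P(20)=1 gives P(i) = (1 − r^i)/(1 − r^20).
P(10) = (1 − (2)^10) / (1 − (2)^20) = 1/1025 ≈ 0.0010.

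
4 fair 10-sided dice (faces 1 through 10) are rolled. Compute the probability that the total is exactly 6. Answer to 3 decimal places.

0.001

There are 10^4 = 10000 equally likely outcomes.
The number of ordered 4-tuples from {1,…,10} summing to 6 is 10.
P(sum = 6) = 10/10000 = 1/1000 ≈ 0.001.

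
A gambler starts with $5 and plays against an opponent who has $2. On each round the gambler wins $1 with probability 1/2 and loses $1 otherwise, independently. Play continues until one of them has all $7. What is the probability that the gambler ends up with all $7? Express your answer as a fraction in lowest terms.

With a fair step, P(i) = ½P(i−1) + ½P(i+1) with P(0)=0, P(7)=1 has the linear solution P(i) = i/7.
P(5) = 5/7.

5/7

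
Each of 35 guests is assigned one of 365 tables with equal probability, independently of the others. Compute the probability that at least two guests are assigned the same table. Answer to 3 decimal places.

It's easier to compute the probability that all 35 are distinct.
P(all distinct) = 365/365 · 364/365 · ··· · 331/365 ≈ 0.186.
So the probability of at least one match is 1 − 0.186 = 0.814.

0.814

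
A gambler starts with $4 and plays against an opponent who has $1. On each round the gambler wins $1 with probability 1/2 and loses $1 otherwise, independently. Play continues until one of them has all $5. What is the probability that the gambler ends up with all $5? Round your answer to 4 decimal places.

0.8000

With a fair step, P(i) = ½P(i−1) + ½P(i+1) with P(0)=0, P(5)=1 has the linear solution P(i) = i/5.
P(4) = 4/5 ≈ 0.8000.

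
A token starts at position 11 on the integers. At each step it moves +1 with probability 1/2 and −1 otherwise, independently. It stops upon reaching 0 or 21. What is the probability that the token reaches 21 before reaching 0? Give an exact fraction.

With a fair step, P(i) = ½P(i−1) + ½P(i+1) with P(0)=0, P(21)=1 has the linear solution P(i) = i/21.
P(11) = 11/21.

11/21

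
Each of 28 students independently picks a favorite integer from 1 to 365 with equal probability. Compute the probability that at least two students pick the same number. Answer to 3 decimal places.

It's easier to compute the probability that all 28 are distinct.
P(all distinct) = 365/365 · 364/365 · ··· · 338/365 ≈ 0.346.
So the probability of at least one match is 1 − 0.346 = 0.654.

0.654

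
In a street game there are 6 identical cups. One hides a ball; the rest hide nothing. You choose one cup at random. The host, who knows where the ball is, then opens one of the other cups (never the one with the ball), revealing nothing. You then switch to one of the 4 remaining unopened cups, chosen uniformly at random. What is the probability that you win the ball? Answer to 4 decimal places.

Your original cup holds the ball with probability 1/6, so the other 5 collectively hold it with probability 5/6.
The host can always find an empty cup to open, so this doesn't change that 5/6; it is now spread over the 4 remaining unopened cups.
P(win by switching) = (5/6) · (1/4) = 5/24 ≈ 0.2083.

0.2083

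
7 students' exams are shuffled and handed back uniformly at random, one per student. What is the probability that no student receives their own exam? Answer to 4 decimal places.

0.3679

This is the derangement probability: permutations of 7 with no fixed point.
D(7) = 7! · (1 − 1/1! + 1/2! − ··· + (−1)^7/7!) = 1854.
P = 1854/5040 = 103/280 ≈ 0.3679.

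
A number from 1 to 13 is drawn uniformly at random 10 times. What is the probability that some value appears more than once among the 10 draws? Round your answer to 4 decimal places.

0.9925

P(all 10 different) = 13/13 · 12/13 · ··· · 4/13 ≈ 0.0075.
P(at least two equal) = 1 − 0.0075 = 0.9925.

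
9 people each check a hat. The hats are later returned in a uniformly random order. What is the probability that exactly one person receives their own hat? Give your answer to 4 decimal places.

0.3679

Choose which one is fixed: C(9,1) = 9 ways.
The remaining 8 must have no fixed point: D(8) = 14833.
P = 9·14833/362880 = 2119/5760 ≈ 0.3679.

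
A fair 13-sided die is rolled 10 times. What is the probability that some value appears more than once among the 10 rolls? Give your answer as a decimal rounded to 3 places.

0.992

P(all 10 different) = 13/13 · 12/13 · ··· · 4/13 ≈ 0.008.
P(at least two equal) = 1 − 0.008 = 0.992.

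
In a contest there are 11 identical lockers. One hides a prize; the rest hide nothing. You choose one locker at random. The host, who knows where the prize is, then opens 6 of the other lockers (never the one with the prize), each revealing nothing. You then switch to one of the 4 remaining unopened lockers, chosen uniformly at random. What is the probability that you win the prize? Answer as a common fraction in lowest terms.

Your original locker holds the prize with probability 1/11, so the other 10 collectively hold it with probability 10/11.
The host can always find 6 empty lockers to open, so the reveals don't change that 10/11; it is now spread over the 4 remaining unopened lockers.
P(win by switching) = (10/11) · (1/4) = 5/22.

5/22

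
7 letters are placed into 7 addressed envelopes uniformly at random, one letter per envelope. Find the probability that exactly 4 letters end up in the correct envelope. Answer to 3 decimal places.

Choose which 4 of the 7 are fixed: C(7,4) = 35 ways.
The remaining 3 must have no fixed point: D(3) = 2.
P = 35·2/5040 = 1/72 ≈ 0.014.

0.014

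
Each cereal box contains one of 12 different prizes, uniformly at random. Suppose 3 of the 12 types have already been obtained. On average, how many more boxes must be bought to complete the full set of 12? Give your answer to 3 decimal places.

33.948

Starting from 3 distinct types, each trial gives a new one with probability (12−i)/12 when i types are held, so the wait for the next new type is 12/(12−i).
E = 12/9 + 12/8 + 12/7 + 12/6 + 12/5 + 12/4 + 12/3 + 12/2 + 12/1 = 7129/210 ≈ 33.948.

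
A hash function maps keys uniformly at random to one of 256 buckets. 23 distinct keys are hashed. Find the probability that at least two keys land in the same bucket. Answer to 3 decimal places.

0.639

It's easier to compute the probability that all 23 are distinct.
P(all distinct) = 256/256 · 255/256 · ··· · 234/256 ≈ 0.361.
So the probability of at least one match is 1 − 0.361 = 0.639.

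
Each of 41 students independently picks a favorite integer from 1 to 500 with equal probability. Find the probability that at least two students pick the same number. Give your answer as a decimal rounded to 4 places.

0.8148

It's easier to compute the probability that all 41 are distinct.
P(all distinct) = 500/500 · 499/500 · ··· · 460/500 ≈ 0.1852.
So the probability of at least one match is 1 − 0.1852 = 0.8148.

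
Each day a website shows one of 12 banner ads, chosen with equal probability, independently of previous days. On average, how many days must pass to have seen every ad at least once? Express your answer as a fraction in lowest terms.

After i distinct types are collected, each trial gives a new one with probability (12−i)/12, so the expected wait for the next new type is 12/(12−i).
E = 12/12 + 12/11 + 12/10 + 12/9 + 12/8 + 12/7 + 12/6 + 12/5 + 12/4 + 12/3 + 12/2 + 12/1 = 86021/2310.

86021/2310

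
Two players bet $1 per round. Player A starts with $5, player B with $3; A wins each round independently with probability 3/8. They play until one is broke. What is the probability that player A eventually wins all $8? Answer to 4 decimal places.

Let r = q/p = (5/8)/(3/8) = 5/3. The recurrence P(i) = p·P(i+1) + q·P(i−1) with P(0)=0, P(8)=1 gives P(i) = (1 − r^i)/(1 − r^8).
P(5) = (1 − (5/3)^5) / (1 − (5/3)^8) = 38907/192032 ≈ 0.2026.

0.2026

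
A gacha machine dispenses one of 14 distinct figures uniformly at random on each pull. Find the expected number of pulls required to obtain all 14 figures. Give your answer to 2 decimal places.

After i distinct types are collected, each trial gives a new one with probability (14−i)/14, so the expected wait for the next new type is 14/(14−i).
E = 14/14 + 14/13 + 14/12 + 14/11 + 14/10 + 14/9 + 14/8 + 14/7 + 14/6 + 14/5 + 14/4 + 14/3 + 14/2 + 14/1 = 1171733/25740 ≈ 45.52.

45.52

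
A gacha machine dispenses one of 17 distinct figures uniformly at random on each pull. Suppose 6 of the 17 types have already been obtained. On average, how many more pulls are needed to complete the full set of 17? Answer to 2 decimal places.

51.34

Starting from 6 distinct types, each trial gives a new one with probability (17−i)/17 when i types are held, so the wait for the next new type is 17/(17−i).
E = 17/11 + 17/10 + 17/9 + 17/8 + 17/7 + 17/6 + 17/5 + 17/4 + 17/3 + 17/2 + 17/1 = 1423087/27720 ≈ 51.34.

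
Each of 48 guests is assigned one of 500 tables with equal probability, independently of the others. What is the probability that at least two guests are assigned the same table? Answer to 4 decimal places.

It's easier to compute the probability that all 48 are distinct.
P(all distinct) = 500/500 · 499/500 · ··· · 453/500 ≈ 0.0972.
So the probability of at least one match is 1 − 0.0972 = 0.9028.

0.9028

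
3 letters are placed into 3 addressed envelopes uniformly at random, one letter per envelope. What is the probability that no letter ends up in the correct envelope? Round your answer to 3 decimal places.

0.333

This is the derangement probability: permutations of 3 with no fixed point.
D(3) = 3! · (1 − 1/1! + 1/2! − ··· + (−1)^3/3!) = 2.
P = 2/6 = 1/3 ≈ 0.333.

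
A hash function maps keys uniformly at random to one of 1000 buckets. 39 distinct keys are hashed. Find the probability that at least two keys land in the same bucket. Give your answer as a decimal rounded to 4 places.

0.5280

It's easier to compute the probability that all 39 are distinct.
P(all distinct) = 1000/1000 · 999/1000 · ··· · 962/1000 ≈ 0.4720.
So the probability of at least one match is 1 − 0.4720 = 0.5280.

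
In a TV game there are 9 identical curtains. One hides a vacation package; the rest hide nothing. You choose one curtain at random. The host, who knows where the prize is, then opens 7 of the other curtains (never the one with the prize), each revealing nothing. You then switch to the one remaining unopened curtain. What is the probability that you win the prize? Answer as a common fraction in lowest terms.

8/9

Your original curtain holds the prize with probability 1/9, so the other 8 collectively hold it with probability 8/9.
The host can always find 7 empty curtains to open, so the reveals don't change that 8/9; it is now spread over the 1 remaining unopened curtain.
P(win by switching) = (8/9) · (1/1) = 8/9.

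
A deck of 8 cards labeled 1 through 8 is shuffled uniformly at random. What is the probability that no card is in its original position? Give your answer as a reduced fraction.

2119/5760

This is the derangement probability: permutations of 8 with no fixed point.
D(8) = 8! · (1 − 1/1! + 1/2! − ··· + (−1)^8/8!) = 14833.
P = 14833/40320 = 2119/5760.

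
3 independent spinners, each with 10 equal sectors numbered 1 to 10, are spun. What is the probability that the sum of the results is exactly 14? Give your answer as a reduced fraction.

There are 10^3 = 1000 equally likely outcomes.
The number of ordered 3-tuples from {1,…,10} summing to 14 is 69.
P(sum = 14) = 69/1000.

69/1000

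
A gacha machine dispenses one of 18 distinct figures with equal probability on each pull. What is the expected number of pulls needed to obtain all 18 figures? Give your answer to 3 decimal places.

62.912

After i distinct types are collected, each trial gives a new one with probability (18−i)/18, so the expected wait for the next new type is 18/(18−i).
E = 18/18 + 18/17 + 18/16 + 18/15 + 18/14 + 18/13 + 18/12 + 18/11 + 18/10 + 18/9 + 18/8 + 18/7 + 18/6 + 18/5 + 18/4 + 18/3 + 18/2 + 18/1 = 42822903/680680 ≈ 62.912.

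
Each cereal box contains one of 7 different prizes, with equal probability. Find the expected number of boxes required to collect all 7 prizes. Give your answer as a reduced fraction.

363/20

After i distinct types are collected, each trial gives a new one with probability (7−i)/7, so the expected wait for the next new type is 7/(7−i).
E = 7/7 + 7/6 + 7/5 + 7/4 + 7/3 + 7/2 + 7/1 = 363/20.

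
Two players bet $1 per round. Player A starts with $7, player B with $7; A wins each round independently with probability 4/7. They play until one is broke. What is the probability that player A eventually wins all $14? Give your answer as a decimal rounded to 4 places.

0.8822

Let r = q/p = (3/7)/(4/7) = 3/4. The recurrence P(i) = p·P(i+1) + q·P(i−1) with P(0)=0, P(14)=1 gives P(i) = (1 − r^i)/(1 − r^14).
P(7) = (1 − (3/4)^7) / (1 − (3/4)^14) = 16384/18571 ≈ 0.8822.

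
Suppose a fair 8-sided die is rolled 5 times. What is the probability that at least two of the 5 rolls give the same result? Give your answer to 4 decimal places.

P(all 5 different) = 8/8 · 7/8 · ··· · 4/8 ≈ 0.2051.
P(at least two equal) = 1 − 0.2051 = 0.7949.

0.7949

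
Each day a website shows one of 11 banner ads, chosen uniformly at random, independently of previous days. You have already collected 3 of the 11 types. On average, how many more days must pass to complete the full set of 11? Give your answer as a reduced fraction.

8371/280

Starting from 3 distinct types, each trial gives a new one with probability (11−i)/11 when i types are held, so the wait for the next new type is 11/(11−i).
E = 11/8 + 11/7 + 11/6 + 11/5 + 11/4 + 11/3 + 11/2 + 11/1 = 8371/280.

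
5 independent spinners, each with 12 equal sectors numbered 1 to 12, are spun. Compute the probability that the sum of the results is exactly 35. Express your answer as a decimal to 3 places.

There are 12^5 = 248832 equally likely outcomes.
The number of ordered 5-tuples from {1,…,12} summing to 35 is 11901.
P(sum = 35) = 11901/248832 = 3967/82944 ≈ 0.048.

0.048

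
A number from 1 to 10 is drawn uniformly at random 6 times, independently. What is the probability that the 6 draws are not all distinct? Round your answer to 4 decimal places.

0.8488

P(all 6 different) = 10/10 · 9/10 · ··· · 5/10 ≈ 0.1512.
P(at least two equal) = 1 − 0.1512 = 0.8488.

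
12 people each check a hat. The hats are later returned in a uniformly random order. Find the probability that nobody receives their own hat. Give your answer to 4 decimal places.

This is the derangement probability: permutations of 12 with no fixed point.
D(12) = 12! · (1 − 1/1! + 1/2! − ··· + (−1)^12/12!) = 176214841.
P = 176214841/479001600 = 16019531/43545600 ≈ 0.3679.

0.3679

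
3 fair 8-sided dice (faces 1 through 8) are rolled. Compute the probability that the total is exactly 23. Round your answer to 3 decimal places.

0.006

There are 8^3 = 512 equally likely outcomes.
The number of ordered 3-tuples from {1,…,8} summing to 23 is 3.
P(sum = 23) = 3/512 ≈ 0.006.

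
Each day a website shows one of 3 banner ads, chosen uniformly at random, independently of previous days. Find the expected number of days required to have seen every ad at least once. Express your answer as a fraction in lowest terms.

After i distinct types are collected, each trial gives a new one with probability (3−i)/3, so the expected wait for the next new type is 3/(3−i).
E = 3/3 + 3/2 + 3/1 = 11/2.

11/2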